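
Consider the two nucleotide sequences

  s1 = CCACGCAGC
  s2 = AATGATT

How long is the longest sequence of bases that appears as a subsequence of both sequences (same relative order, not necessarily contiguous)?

3

Match A [3,2] → G [5,4] → A [7,5] — 3 bases in the same relative order in both. The LCS DP gives dp[9][7] = 3, so this is optimal.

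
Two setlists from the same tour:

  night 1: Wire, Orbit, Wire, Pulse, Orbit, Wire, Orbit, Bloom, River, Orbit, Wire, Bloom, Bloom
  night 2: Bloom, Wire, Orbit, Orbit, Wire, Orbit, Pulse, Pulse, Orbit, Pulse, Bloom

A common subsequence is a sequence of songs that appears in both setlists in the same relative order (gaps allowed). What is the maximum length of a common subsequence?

Taking Wire at night 1[1]=night 2[2], then Orbit at night 1[2]=night 2[3], then Orbit at night 1[5]=night 2[4], then Wire at night 1[6]=night 2[5], then Orbit at night 1[7]=night 2[6], then Orbit at night 1[10]=night 2[9], then Bloom at night 1[13]=night 2[11] gives a common subsequence of length 7. dp[13][11] = 7 confirms this is the maximum.

7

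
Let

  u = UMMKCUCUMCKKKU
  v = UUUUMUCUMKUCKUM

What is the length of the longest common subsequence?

9

One common subsequence of length 9: U [1,4], M [3,5], U [6,6], C [7,7], U [8,8], M [9,9], C [10,12], K [13,13], U [14,14]. Since dp[14][15] = 9, nothing longer is possible.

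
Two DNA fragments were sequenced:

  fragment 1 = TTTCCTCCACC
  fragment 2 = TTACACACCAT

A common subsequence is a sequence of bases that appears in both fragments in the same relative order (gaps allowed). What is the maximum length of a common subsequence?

Let dp[i][j] be the LCS length of the first i bases of fragment 1 and the first j bases of fragment 2. dp[i][j] = dp[i-1][j-1]+1 when the i-th and j-th bases match, else max(dp[i-1][j], dp[i][j-1]).
    ·  T  T  A  C  A  C  A  C  C  A  T
 ·  0  0  0  0  0  0  0  0  0  0  0  0
 T  0  1  1  1  1  1  1  1  1  1  1  1
 T  0  1  2  2  2  2  2  2  2  2  2  2
 T  0  1  2  2  2  2  2  2  2  2  2  3
 C  0  1  2  2  3  3  3  3  3  3  3  3
 C  0  1  2  2  3  3  4  4  4  4  4  4
 T  0  1  2  2  3  3  4  4  4  4  4  5
 C  0  1  2  2  3  3  4  4  5  5  5  5
 C  0  1  2  2  3  3  4  4  5  6  6  6
 A  0  1  2  3  3  4  4  5  5  6  7  7
 C  0  1  2  3  4  4  5  5  6  6  7  7
 C  0  1  2  3  4  4  5  5  6  7  7  7
dp[11][11] = 7. One LCS (by backtracking along matches): TTCCCCA.

7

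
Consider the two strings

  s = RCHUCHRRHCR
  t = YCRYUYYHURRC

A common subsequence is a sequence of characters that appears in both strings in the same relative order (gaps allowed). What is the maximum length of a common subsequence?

Taking R at s[1]=t[3], then H at s[3]=t[8], then U at s[4]=t[9], then R at s[7]=t[10], then R at s[8]=t[11], then C at s[10]=t[12] gives a common subsequence of length 6. Since dp[11][12] = 6, nothing longer is possible.

6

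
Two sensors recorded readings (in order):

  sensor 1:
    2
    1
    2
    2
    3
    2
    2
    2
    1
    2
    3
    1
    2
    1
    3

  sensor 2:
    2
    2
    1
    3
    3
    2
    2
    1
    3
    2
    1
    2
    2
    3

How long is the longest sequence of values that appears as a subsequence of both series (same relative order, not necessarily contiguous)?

One common subsequence of length 10: 2 at sensor 1[1]=sensor 2[2]; then 1 at sensor 1[2]=sensor 2[3]; then 2 at sensor 1[3]=sensor 2[6]; then 2 at sensor 1[4]=sensor 2[7]; then 3 at sensor 1[5]=sensor 2[9]; then 2 at sensor 1[8]=sensor 2[10]; then 1 at sensor 1[9]=sensor 2[11]; then 2 at sensor 1[10]=sensor 2[12]; then 2 at sensor 1[13]=sensor 2[13]; then 3 at sensor 1[15]=sensor 2[14], and the DP table's final entry dp[15][14] is also 10, so no common subsequence is longer.

10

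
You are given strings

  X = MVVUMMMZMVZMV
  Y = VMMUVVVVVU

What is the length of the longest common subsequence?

5

Pick M (X #1, Y #3), then V (X #2, Y #6), then V (X #3, Y #7), then V (X #10, Y #8), then V (X #13, Y #9); all 5 characters appear in both, in order. dp[13][10] = 5 confirms this is the maximum.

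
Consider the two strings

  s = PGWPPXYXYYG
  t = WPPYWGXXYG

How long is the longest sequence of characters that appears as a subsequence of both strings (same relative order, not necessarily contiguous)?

7

Let dp[i][j] be the LCS length of the first i characters of s and the first j characters of t. dp[i][j] = dp[i-1][j-1]+1 when the i-th and j-th characters match, else max(dp[i-1][j], dp[i][j-1]).
    ·  W  P  P  Y  W  G  X  X  Y  G
 ·  0  0  0  0  0  0  0  0  0  0  0
 P  0  0  1  1  1  1  1  1  1  1  1
 G  0  0  1  1  1  1  2  2  2  2  2
 W  0  1  1  1  1  2  2  2  2  2  2
 P  0  1  2  2  2  2  2  2  2  2  2
 P  0  1  2  3  3  3  3  3  3  3  3
 X  0  1  2  3  3  3  3  4  4  4  4
 Y  0  1  2  3  4  4  4  4  4  5  5
 X  0  1  2  3  4  4  4  5  5  5  5
 Y  0  1  2  3  4  4  4  5  5  6  6
 Y  0  1  2  3  4  4  4  5  5  6  6
 G  0  1  2  3  4  4  5  5  5  6  7
dp[11][10] = 7. One LCS (by backtracking along matches): WPPXXYG.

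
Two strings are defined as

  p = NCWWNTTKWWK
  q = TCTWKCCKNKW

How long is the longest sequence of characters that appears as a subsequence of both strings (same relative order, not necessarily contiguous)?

5

Let dp[i][j] be the LCS length of the first i characters of p and the first j characters of q. dp[i][j] = dp[i-1][j-1]+1 when the i-th and j-th characters match, else max(dp[i-1][j], dp[i][j-1]).
    ·  T  C  T  W  K  C  C  K  N  K  W
 ·  0  0  0  0  0  0  0  0  0  0  0  0
 N  0  0  0  0  0  0  0  0  0  1  1  1
 C  0  0  1  1  1  1  1  1  1  1  1  1
 W  0  0  1  1  2  2  2  2  2  2  2  2
 W  0  0  1  1  2  2  2  2  2  2  2  3
 N  0  0  1  1  2  2  2  2  2  3  3  3
 T  0  1  1  2  2  2  2  2  2  3  3  3
 T  0  1  1  2  2  2  2  2  2  3  3  3
 K  0  1  1  2  2  3  3  3  3  3  4  4
 W  0  1  1  2  3  3  3  3  3  3  4  5
 W  0  1  1  2  3  3  3  3  3  3  4  5
 K  0  1  1  2  3  4  4  4  4  4  4  5
dp[11][11] = 5. One LCS (by backtracking along matches): CWNKW.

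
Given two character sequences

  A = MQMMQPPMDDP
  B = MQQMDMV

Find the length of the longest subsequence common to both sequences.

5

Taking M (A #1, B #1), then Q (A #2, B #2), then Q (A #5, B #3), then M (A #8, B #4), then D (A #9, B #5) gives a common subsequence of length 5. Since dp[11][7] = 5, nothing longer is possible.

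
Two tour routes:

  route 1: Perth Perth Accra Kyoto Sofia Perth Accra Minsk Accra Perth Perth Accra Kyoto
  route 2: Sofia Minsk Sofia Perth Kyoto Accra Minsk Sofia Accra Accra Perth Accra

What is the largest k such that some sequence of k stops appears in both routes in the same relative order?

7

Pick Perth (route 1 #1, route 2 #4), then Accra (route 1 #3, route 2 #6), then Sofia (route 1 #5, route 2 #8), then Accra (route 1 #7, route 2 #9), then Accra (route 1 #9, route 2 #10), then Perth (route 1 #11, route 2 #11), then Accra (route 1 #12, route 2 #12); all 7 stops appear in both, in order. The LCS DP gives dp[13][12] = 7, so this is optimal.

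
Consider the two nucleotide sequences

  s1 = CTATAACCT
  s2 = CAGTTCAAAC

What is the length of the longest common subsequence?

6

Let dp[i][j] be the LCS length of the first i bases of s1 and the first j bases of s2. dp[i][j] = dp[i-1][j-1]+1 when the i-th and j-th bases match, else max(dp[i-1][j], dp[i][j-1]).
    ·  C  A  G  T  T  C  A  A  A  C
 ·  0  0  0  0  0  0  0  0  0  0  0
 C  0  1  1  1  1  1  1  1  1  1  1
 T  0  1  1  1  2  2  2  2  2  2  2
 A  0  1  2  2  2  2  2  3  3  3  3
 T  0  1  2  2  3  3  3  3  3  3  3
 A  0  1  2  2  3  3  3  4  4  4  4
 A  0  1  2  2  3  3  3  4  5  5  5
 C  0  1  2  2  3  3  4  4  5  5  6
 C  0  1  2  2  3  3  4  4  5  5  6
 T  0  1  2  2  3  4  4  4  5  5  6
dp[9][10] = 6. One LCS (by backtracking along matches): CTAAAC.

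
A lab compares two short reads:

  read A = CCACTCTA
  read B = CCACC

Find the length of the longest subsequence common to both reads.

5

Let dp[i][j] be the LCS length of the first i bases of read A and the first j bases of read B. dp[i][j] = dp[i-1][j-1]+1 when the i-th and j-th bases match, else max(dp[i-1][j], dp[i][j-1]).
    ·  C  C  A  C  C
 ·  0  0  0  0  0  0
 C  0  1  1  1  1  1
 C  0  1  2  2  2  2
 A  0  1  2  3  3  3
 C  0  1  2  3  4  4
 T  0  1  2  3  4  4
 C  0  1  2  3  4  5
 T  0  1  2  3  4  5
 A  0  1  2  3  4  5
dp[8][5] = 5. One LCS (by backtracking along matches): CCACC.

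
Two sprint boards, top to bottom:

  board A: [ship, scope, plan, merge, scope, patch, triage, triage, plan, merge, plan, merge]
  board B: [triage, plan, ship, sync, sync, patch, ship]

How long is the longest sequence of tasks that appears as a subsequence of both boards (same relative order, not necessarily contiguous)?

Pick ship (board A #1, board B #3) → patch (board A #6, board B #6); all 2 tasks appear in both, in order, and the DP table's final entry dp[12][7] is also 2, so no common subsequence is longer.

2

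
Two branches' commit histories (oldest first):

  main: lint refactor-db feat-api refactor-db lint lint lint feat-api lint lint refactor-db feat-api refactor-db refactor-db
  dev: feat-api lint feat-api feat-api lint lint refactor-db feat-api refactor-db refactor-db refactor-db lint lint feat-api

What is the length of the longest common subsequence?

9

Match lint [1,2]; then feat-api [3,3]; then feat-api [8,4]; then lint [9,5]; then lint [10,6]; then refactor-db [11,7]; then feat-api [12,8]; then refactor-db [13,10]; then refactor-db [14,11] — 9 commits in the same relative order in both, and the DP table's final entry dp[14][14] is also 9, so no common subsequence is longer.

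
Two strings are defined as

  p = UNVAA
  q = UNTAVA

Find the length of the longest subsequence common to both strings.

4

Let dp[i][j] be the LCS length of the first i characters of p and the first j characters of q. dp[i][j] = dp[i-1][j-1]+1 when the i-th and j-th characters match, else max(dp[i-1][j], dp[i][j-1]).
    ·  U  N  T  A  V  A
 ·  0  0  0  0  0  0  0
 U  0  1  1  1  1  1  1
 N  0  1  2  2  2  2  2
 V  0  1  2  2  2  3  3
 A  0  1  2  2  3  3  4
 A  0  1  2  2  3  3  4
dp[5][6] = 4. One LCS (by backtracking along matches): UNVA.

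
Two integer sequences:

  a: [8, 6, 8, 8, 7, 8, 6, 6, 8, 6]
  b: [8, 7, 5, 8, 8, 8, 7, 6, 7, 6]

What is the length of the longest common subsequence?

Let dp[i][j] be the LCS length of the first i values of a and the first j values of b. dp[i][j] = dp[i-1][j-1]+1 when the i-th and j-th values match, else max(dp[i-1][j], dp[i][j-1]).
    ·  8  7  5  8  8  8  7  6  7  6
 ·  0  0  0  0  0  0  0  0  0  0  0
 8  0  1  1  1  1  1  1  1  1  1  1
 6  0  1  1  1  1  1  1  1  2  2  2
 8  0  1  1  1  2  2  2  2  2  2  2
 8  0  1  1  1  2  3  3  3  3  3  3
 7  0  1  2  2  2  3  3  4  4  4  4
 8  0  1  2  2  3  3  4  4  4  4  4
 6  0  1  2  2  3  3  4  4  5  5  5
 6  0  1  2  2  3  3  4  4  5  5  6
 8  0  1  2  2  3  4  4  4  5  5  6
 6  0  1  2  2  3  4  4  4  5  5  6
dp[10][10] = 6. One LCS (by backtracking along matches): 8, 8, 8, 7, 6, 6.

6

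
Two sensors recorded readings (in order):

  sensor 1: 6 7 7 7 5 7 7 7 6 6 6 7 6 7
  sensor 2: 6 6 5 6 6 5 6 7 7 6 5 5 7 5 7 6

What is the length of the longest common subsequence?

Taking 6 at sensor 1[1]=sensor 2[2] → 5 at sensor 1[5]=sensor 2[3] → 6 at sensor 1[9]=sensor 2[4] → 6 at sensor 1[10]=sensor 2[5] → 6 at sensor 1[11]=sensor 2[7] → 7 at sensor 1[12]=sensor 2[9] → 6 at sensor 1[13]=sensor 2[10] → 7 at sensor 1[14]=sensor 2[15] gives a common subsequence of length 8. Since dp[14][16] = 8, nothing longer is possible.

8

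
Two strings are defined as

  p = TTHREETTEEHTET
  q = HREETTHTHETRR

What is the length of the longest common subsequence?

10

Pick H (p #3, q #1); then R (p #4, q #2); then E (p #5, q #3); then E (p #6, q #4); then T (p #7, q #5); then T (p #8, q #6); then H (p #11, q #7); then T (p #12, q #8); then E (p #13, q #10); then T (p #14, q #11); all 10 characters appear in both, in order. dp[14][13] = 10 confirms this is the maximum.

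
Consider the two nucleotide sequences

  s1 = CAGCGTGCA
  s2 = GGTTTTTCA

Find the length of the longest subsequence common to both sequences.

Taking G at s1[3]=s2[1]; then G at s1[5]=s2[2]; then T at s1[6]=s2[7]; then C at s1[8]=s2[8]; then A at s1[9]=s2[9] gives a common subsequence of length 5. Since dp[9][9] = 5, nothing longer is possible.

5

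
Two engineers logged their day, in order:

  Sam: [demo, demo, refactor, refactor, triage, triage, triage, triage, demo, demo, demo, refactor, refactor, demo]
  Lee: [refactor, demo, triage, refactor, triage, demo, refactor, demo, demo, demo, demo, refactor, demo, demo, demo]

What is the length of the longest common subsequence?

8

One common subsequence of length 8: demo [1,2], demo [2,6], refactor [3,7], demo [9,9], demo [10,10], demo [11,11], refactor [12,12], demo [14,15], and the DP table's final entry dp[14][15] is also 8, so no common subsequence is longer.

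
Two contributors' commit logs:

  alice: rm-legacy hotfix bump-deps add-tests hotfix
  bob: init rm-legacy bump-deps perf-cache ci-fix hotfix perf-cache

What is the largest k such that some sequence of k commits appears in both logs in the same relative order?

3

Pick rm-legacy at alice[1]=bob[2], bump-deps at alice[3]=bob[3], hotfix at alice[5]=bob[6]; all 3 commits appear in both, in order. Since dp[5][7] = 3, nothing longer is possible.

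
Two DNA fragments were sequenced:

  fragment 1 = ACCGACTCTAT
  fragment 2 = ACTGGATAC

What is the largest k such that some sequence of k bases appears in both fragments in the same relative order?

6

Let dp[i][j] be the LCS length of the first i bases of fragment 1 and the first j bases of fragment 2. dp[i][j] = dp[i-1][j-1]+1 when the i-th and j-th bases match, else max(dp[i-1][j], dp[i][j-1]).
    ·  A  C  T  G  G  A  T  A  C
 ·  0  0  0  0  0  0  0  0  0  0
 A  0  1  1  1  1  1  1  1  1  1
 C  0  1  2  2  2  2  2  2  2  2
 C  0  1  2  2  2  2  2  2  2  3
 G  0  1  2  2  3  3  3  3  3  3
 A  0  1  2  2  3  3  4  4  4  4
 C  0  1  2  2  3  3  4  4  4  5
 T  0  1  2  3  3  3  4  5  5  5
 C  0  1  2  3  3  3  4  5  5  6
 T  0  1  2  3  3  3  4  5  5  6
 A  0  1  2  3  3  3  4  5  6  6
 T  0  1  2  3  3  3  4  5  6  6
dp[11][9] = 6. One LCS (by backtracking along matches): ACGATC.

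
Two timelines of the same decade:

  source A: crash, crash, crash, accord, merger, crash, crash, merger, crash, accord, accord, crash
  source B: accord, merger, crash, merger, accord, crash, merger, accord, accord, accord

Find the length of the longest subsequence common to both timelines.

7

Pick accord [4,1], merger [5,2], crash [6,3], crash [7,6], merger [8,7], accord [10,9], accord [11,10]; all 7 events appear in both, in order. The LCS DP gives dp[12][10] = 7, so this is optimal.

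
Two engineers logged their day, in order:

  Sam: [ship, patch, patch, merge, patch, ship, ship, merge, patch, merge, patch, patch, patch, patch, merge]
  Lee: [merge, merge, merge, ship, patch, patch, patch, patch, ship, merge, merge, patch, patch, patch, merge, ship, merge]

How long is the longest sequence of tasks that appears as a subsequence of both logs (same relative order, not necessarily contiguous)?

11

Pick ship [1,4], patch [2,6], patch [3,7], patch [5,8], ship [7,9], merge [8,10], merge [10,11], patch [11,12], patch [12,13], patch [13,14], merge [15,17]; all 11 tasks appear in both, in order. The LCS DP gives dp[15][17] = 11, so this is optimal.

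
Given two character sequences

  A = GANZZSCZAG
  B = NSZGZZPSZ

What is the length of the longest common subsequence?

Pick G at A[1]=B[4], Z at A[4]=B[5], Z at A[5]=B[6], S at A[6]=B[8], Z at A[8]=B[9]; all 5 characters appear in both, in order. The LCS DP gives dp[10][9] = 5, so this is optimal.

5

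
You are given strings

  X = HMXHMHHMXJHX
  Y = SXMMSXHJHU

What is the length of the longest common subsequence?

Pick X (X #3, Y #2); then M (X #5, Y #3); then M (X #8, Y #4); then X (X #9, Y #6); then J (X #10, Y #8); then H (X #11, Y #9); all 6 characters appear in both, in order. Since dp[12][10] = 6, nothing longer is possible.

6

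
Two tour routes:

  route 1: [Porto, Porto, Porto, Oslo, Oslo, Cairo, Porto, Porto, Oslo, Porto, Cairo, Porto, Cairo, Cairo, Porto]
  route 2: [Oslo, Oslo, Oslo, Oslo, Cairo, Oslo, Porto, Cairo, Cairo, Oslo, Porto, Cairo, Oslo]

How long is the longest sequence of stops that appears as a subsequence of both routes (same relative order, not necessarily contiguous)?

Taking Oslo (route 1 #4, route 2 #3), then Oslo (route 1 #5, route 2 #4), then Cairo (route 1 #6, route 2 #5), then Oslo (route 1 #9, route 2 #6), then Porto (route 1 #10, route 2 #7), then Cairo (route 1 #11, route 2 #9), then Porto (route 1 #12, route 2 #11), then Cairo (route 1 #13, route 2 #12) gives a common subsequence of length 8. Since dp[15][13] = 8, nothing longer is possible.

8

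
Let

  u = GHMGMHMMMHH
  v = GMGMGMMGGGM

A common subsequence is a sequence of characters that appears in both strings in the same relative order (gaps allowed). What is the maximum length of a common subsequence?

Let dp[i][j] be the LCS length of the first i characters of u and the first j characters of v. dp[i][j] = dp[i-1][j-1]+1 when the i-th and j-th characters match, else max(dp[i-1][j], dp[i][j-1]).
    ·  G  M  G  M  G  M  M  G  G  G  M
 ·  0  0  0  0  0  0  0  0  0  0  0  0
 G  0  1  1  1  1  1  1  1  1  1  1  1
 H  0  1  1  1  1  1  1  1  1  1  1  1
 M  0  1  2  2  2  2  2  2  2  2  2  2
 G  0  1  2  3  3  3  3  3  3  3  3  3
 M  0  1  2  3  4  4  4  4  4  4  4  4
 H  0  1  2  3  4  4  4  4  4  4  4  4
 M  0  1  2  3  4  4  5  5  5  5  5  5
 M  0  1  2  3  4  4  5  6  6  6  6  6
 M  0  1  2  3  4  4  5  6  6  6  6  7
 H  0  1  2  3  4  4  5  6  6  6  6  7
 H  0  1  2  3  4  4  5  6  6  6  6  7
dp[11][11] = 7. One LCS (by backtracking along matches): GMGMMMM.

7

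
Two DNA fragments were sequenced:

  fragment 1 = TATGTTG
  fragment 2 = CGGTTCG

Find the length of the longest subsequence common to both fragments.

4

Match G [4,3] → T [5,4] → T [6,5] → G [7,7] — 4 bases in the same relative order in both, and the DP table's final entry dp[7][7] is also 4, so no common subsequence is longer.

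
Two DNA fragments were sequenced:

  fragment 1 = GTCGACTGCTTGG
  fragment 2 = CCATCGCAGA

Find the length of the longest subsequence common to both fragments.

6

Match C at fragment 1[3]=fragment 2[2], A at fragment 1[5]=fragment 2[3], C at fragment 1[6]=fragment 2[5], G at fragment 1[8]=fragment 2[6], C at fragment 1[9]=fragment 2[7], G at fragment 1[12]=fragment 2[9] — 6 bases in the same relative order in both. dp[13][10] = 6 confirms this is the maximum.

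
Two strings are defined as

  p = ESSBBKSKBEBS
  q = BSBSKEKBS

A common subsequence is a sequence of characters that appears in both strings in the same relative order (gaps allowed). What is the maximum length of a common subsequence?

7

Taking S at p[3]=q[2], then B at p[5]=q[3], then S at p[7]=q[4], then K at p[8]=q[5], then E at p[10]=q[6], then B at p[11]=q[8], then S at p[12]=q[9] gives a common subsequence of length 7, and the DP table's final entry dp[12][9] is also 7, so no common subsequence is longer.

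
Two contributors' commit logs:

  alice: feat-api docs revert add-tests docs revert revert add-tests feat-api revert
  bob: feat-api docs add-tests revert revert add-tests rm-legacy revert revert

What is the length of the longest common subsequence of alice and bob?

7

Taking feat-api at alice[1]=bob[1]; then docs at alice[2]=bob[2]; then add-tests at alice[4]=bob[3]; then revert at alice[6]=bob[4]; then revert at alice[7]=bob[5]; then add-tests at alice[8]=bob[6]; then revert at alice[10]=bob[9] gives a common subsequence of length 7, and the DP table's final entry dp[10][9] is also 7, so no common subsequence is longer.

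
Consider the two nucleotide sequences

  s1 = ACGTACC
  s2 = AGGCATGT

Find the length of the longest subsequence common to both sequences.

Taking A (s1 #1, s2 #1), C (s1 #2, s2 #4), G (s1 #3, s2 #7), T (s1 #4, s2 #8) gives a common subsequence of length 4. Since dp[7][8] = 4, nothing longer is possible.

4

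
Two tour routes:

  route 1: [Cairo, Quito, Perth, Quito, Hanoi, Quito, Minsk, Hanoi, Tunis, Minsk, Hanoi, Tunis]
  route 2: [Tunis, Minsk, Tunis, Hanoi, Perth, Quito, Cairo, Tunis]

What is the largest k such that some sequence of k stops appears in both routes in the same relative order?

4

One common subsequence of length 4: Minsk (route 1 #7, route 2 #2), then Tunis (route 1 #9, route 2 #3), then Hanoi (route 1 #11, route 2 #4), then Tunis (route 1 #12, route 2 #8). dp[12][8] = 4 confirms this is the maximum.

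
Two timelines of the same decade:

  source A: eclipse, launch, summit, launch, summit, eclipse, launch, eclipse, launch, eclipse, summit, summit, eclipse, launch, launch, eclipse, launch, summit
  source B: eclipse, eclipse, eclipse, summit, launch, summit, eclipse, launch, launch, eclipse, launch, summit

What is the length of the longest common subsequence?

11

One common subsequence of length 11: eclipse at source A[1]=source B[1], eclipse at source A[6]=source B[2], eclipse at source A[8]=source B[3], launch at source A[9]=source B[5], summit at source A[12]=source B[6], eclipse at source A[13]=source B[7], launch at source A[14]=source B[8], launch at source A[15]=source B[9], eclipse at source A[16]=source B[10], launch at source A[17]=source B[11], summit at source A[18]=source B[12], and the DP table's final entry dp[18][12] is also 11, so no common subsequence is longer.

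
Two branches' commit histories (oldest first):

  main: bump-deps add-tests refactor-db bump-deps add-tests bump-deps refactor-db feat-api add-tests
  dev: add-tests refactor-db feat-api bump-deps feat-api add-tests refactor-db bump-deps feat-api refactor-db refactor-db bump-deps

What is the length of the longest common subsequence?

One common subsequence of length 6: add-tests (main #2, dev #1), then refactor-db (main #3, dev #2), then bump-deps (main #4, dev #4), then add-tests (main #5, dev #6), then bump-deps (main #6, dev #8), then refactor-db (main #7, dev #11), and the DP table's final entry dp[9][12] is also 6, so no common subsequence is longer.

6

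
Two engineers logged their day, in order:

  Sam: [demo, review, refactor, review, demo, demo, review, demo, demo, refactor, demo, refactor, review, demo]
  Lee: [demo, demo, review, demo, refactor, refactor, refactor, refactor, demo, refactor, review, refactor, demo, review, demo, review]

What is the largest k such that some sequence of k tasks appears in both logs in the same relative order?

9

Taking demo [1,2] → review [2,3] → refactor [3,8] → demo [5,9] → review [7,11] → refactor [10,12] → demo [11,13] → review [13,14] → demo [14,15] gives a common subsequence of length 9. Since dp[14][16] = 9, nothing longer is possible.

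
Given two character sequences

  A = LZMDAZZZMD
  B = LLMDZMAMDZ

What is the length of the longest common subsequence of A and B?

Taking L [1,2], then Z [2,5], then M [3,6], then A [5,7], then M [9,8], then D [10,9] gives a common subsequence of length 6. dp[10][10] = 6 confirms this is the maximum.

6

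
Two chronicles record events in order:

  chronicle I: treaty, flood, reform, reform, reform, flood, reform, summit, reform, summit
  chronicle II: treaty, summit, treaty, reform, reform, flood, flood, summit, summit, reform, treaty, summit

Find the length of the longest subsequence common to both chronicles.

Match treaty [1,3] → reform [3,4] → reform [4,5] → flood [6,7] → summit [8,9] → reform [9,10] → summit [10,12] — 7 events in the same relative order in both, and the DP table's final entry dp[10][12] is also 7, so no common subsequence is longer.

7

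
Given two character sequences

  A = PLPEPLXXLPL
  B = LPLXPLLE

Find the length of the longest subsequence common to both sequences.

Taking L at A[2]=B[1] → P at A[5]=B[2] → L at A[6]=B[3] → X at A[7]=B[4] → L at A[9]=B[6] → L at A[11]=B[7] gives a common subsequence of length 6, and the DP table's final entry dp[11][8] is also 6, so no common subsequence is longer.

6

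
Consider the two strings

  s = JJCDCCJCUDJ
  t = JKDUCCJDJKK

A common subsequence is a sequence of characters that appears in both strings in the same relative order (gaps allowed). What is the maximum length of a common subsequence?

7

Let dp[i][j] be the LCS length of the first i characters of s and the first j characters of t. dp[i][j] = dp[i-1][j-1]+1 when the i-th and j-th characters match, else max(dp[i-1][j], dp[i][j-1]).
    ·  J  K  D  U  C  C  J  D  J  K  K
 ·  0  0  0  0  0  0  0  0  0  0  0  0
 J  0  1  1  1  1  1  1  1  1  1  1  1
 J  0  1  1  1  1  1  1  2  2  2  2  2
 C  0  1  1  1  1  2  2  2  2  2  2  2
 D  0  1  1  2  2  2  2  2  3  3  3  3
 C  0  1  1  2  2  3  3  3  3  3  3  3
 C  0  1  1  2  2  3  4  4  4  4  4  4
 J  0  1  1  2  2  3  4  5  5  5  5  5
 C  0  1  1  2  2  3  4  5  5  5  5  5
 U  0  1  1  2  3  3  4  5  5  5  5  5
 D  0  1  1  2  3  3  4  5  6  6  6  6
 J  0  1  1  2  3  3  4  5  6  7  7  7
dp[11][11] = 7. One LCS (by backtracking along matches): JDCCJDJ.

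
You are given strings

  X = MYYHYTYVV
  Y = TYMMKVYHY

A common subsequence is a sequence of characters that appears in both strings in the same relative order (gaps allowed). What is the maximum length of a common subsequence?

4

Match M at X[1]=Y[4], Y at X[3]=Y[7], H at X[4]=Y[8], Y at X[7]=Y[9] — 4 characters in the same relative order in both. The LCS DP gives dp[9][9] = 4, so this is optimal.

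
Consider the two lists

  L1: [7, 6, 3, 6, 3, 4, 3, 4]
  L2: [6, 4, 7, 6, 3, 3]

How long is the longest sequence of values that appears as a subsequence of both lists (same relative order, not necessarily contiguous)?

4

Let dp[i][j] be the LCS length of the first i values of L1 and the first j values of L2. dp[i][j] = dp[i-1][j-1]+1 when the i-th and j-th values match, else max(dp[i-1][j], dp[i][j-1]).
    ·  6  4  7  6  3  3
 ·  0  0  0  0  0  0  0
 7  0  0  0  1  1  1  1
 6  0  1  1  1  2  2  2
 3  0  1  1  1  2  3  3
 6  0  1  1  1  2  3  3
 3  0  1  1  1  2  3  4
 4  0  1  2  2  2  3  4
 3  0  1  2  2  2  3  4
 4  0  1  2  2  2  3  4
dp[8][6] = 4. One LCS (by backtracking along matches): 7, 6, 3, 3.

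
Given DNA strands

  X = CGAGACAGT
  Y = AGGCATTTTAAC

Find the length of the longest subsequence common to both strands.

5

Taking G [2,2], G [4,3], C [6,4], A [7,5], T [9,9] gives a common subsequence of length 5. The LCS DP gives dp[9][12] = 5, so this is optimal.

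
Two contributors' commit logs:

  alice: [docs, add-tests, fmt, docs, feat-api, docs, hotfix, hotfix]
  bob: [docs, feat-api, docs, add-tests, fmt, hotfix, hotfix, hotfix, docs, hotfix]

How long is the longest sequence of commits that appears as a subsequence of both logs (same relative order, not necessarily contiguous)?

5

Taking docs at alice[1]=bob[3], add-tests at alice[2]=bob[4], fmt at alice[3]=bob[5], docs at alice[6]=bob[9], hotfix at alice[8]=bob[10] gives a common subsequence of length 5. dp[8][10] = 5 confirms this is the maximum.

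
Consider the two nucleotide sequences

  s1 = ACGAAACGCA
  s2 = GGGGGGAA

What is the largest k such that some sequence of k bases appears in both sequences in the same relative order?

Taking G [3,6], A [6,7], A [10,8] gives a common subsequence of length 3. dp[10][8] = 3 confirms this is the maximum.

3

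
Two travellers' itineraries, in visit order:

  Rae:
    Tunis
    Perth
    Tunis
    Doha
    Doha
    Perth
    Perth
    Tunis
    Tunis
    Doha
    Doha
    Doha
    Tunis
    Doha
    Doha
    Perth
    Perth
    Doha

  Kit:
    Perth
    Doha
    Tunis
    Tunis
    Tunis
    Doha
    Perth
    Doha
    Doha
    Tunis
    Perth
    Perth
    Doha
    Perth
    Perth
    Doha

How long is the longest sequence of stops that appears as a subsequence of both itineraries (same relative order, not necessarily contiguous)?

12

Pick Perth at Rae[2]=Kit[1]; then Tunis at Rae[3]=Kit[3]; then Tunis at Rae[8]=Kit[4]; then Tunis at Rae[9]=Kit[5]; then Doha at Rae[10]=Kit[6]; then Doha at Rae[11]=Kit[8]; then Doha at Rae[12]=Kit[9]; then Tunis at Rae[13]=Kit[10]; then Doha at Rae[15]=Kit[13]; then Perth at Rae[16]=Kit[14]; then Perth at Rae[17]=Kit[15]; then Doha at Rae[18]=Kit[16]; all 12 stops appear in both, in order, and the DP table's final entry dp[18][16] is also 12, so no common subsequence is longer.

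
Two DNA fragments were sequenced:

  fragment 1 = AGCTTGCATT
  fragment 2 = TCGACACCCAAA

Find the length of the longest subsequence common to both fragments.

Taking A at fragment 1[1]=fragment 2[6] → C at fragment 1[3]=fragment 2[8] → C at fragment 1[7]=fragment 2[9] → A at fragment 1[8]=fragment 2[12] gives a common subsequence of length 4. dp[10][12] = 4 confirms this is the maximum.

4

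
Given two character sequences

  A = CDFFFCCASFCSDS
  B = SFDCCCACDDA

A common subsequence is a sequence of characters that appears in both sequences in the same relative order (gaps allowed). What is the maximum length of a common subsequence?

6

Taking C at A[1]=B[4]; then C at A[6]=B[5]; then C at A[7]=B[6]; then A at A[8]=B[7]; then C at A[11]=B[8]; then D at A[13]=B[10] gives a common subsequence of length 6. Since dp[14][11] = 6, nothing longer is possible.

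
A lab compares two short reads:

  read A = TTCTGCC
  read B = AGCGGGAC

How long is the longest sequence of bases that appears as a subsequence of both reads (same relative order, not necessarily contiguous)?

3

Let dp[i][j] be the LCS length of the first i bases of read A and the first j bases of read B. dp[i][j] = dp[i-1][j-1]+1 when the i-th and j-th bases match, else max(dp[i-1][j], dp[i][j-1]).
    ·  A  G  C  G  G  G  A  C
 ·  0  0  0  0  0  0  0  0  0
 T  0  0  0  0  0  0  0  0  0
 T  0  0  0  0  0  0  0  0  0
 C  0  0  0  1  1  1  1  1  1
 T  0  0  0  1  1  1  1  1  1
 G  0  0  1  1  2  2  2  2  2
 C  0  0  1  2  2  2  2  2  3
 C  0  0  1  2  2  2  2  2  3
dp[7][8] = 3. One LCS (by backtracking along matches): CGC.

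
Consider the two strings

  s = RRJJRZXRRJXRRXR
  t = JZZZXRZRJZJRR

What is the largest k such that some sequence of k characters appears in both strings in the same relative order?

One common subsequence of length 8: J [3,1], Z [6,4], X [7,5], R [8,6], R [9,8], J [10,11], R [13,12], R [15,13]. Since dp[15][13] = 8, nothing longer is possible.

8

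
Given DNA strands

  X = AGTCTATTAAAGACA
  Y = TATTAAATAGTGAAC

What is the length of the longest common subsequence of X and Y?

10

Match A at X[1]=Y[2] → T at X[3]=Y[3] → T at X[5]=Y[4] → A at X[6]=Y[5] → A at X[9]=Y[6] → A at X[10]=Y[7] → A at X[11]=Y[9] → G at X[12]=Y[12] → A at X[13]=Y[14] → C at X[14]=Y[15] — 10 bases in the same relative order in both, and the DP table's final entry dp[15][15] is also 10, so no common subsequence is longer.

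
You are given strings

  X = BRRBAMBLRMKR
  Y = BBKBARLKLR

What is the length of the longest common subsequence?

Pick B [1,2], B [4,4], A [5,5], L [8,7], K [11,8], R [12,10]; all 6 characters appear in both, in order. Since dp[12][10] = 6, nothing longer is possible.

6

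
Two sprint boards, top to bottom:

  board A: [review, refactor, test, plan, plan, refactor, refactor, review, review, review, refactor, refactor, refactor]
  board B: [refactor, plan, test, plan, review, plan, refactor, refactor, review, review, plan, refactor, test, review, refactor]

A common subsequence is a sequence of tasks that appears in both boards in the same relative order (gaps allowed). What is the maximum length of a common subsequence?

Pick refactor [2,1], test [3,3], plan [4,4], plan [5,6], refactor [6,7], refactor [7,8], review [8,9], review [9,10], review [10,14], refactor [13,15]; all 10 tasks appear in both, in order, and the DP table's final entry dp[13][15] is also 10, so no common subsequence is longer.

10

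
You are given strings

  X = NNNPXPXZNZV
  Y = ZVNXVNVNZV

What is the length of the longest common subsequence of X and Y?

5

Let dp[i][j] be the LCS length of the first i characters of X and the first j characters of Y. dp[i][j] = dp[i-1][j-1]+1 when the i-th and j-th characters match, else max(dp[i-1][j], dp[i][j-1]).
    ·  Z  V  N  X  V  N  V  N  Z  V
 ·  0  0  0  0  0  0  0  0  0  0  0
 N  0  0  0  1  1  1  1  1  1  1  1
 N  0  0  0  1  1  1  2  2  2  2  2
 N  0  0  0  1  1  1  2  2  3  3  3
 P  0  0  0  1  1  1  2  2  3  3  3
 X  0  0  0  1  2  2  2  2  3  3  3
 P  0  0  0  1  2  2  2  2  3  3  3
 X  0  0  0  1  2  2  2  2  3  3  3
 Z  0  1  1  1  2  2  2  2  3  4  4
 N  0  1  1  2  2  2  3  3  3  4  4
 Z  0  1  1  2  2  2  3  3  3  4  4
 V  0  1  2  2  2  3  3  4  4  4  5
dp[11][10] = 5. One LCS (by backtracking along matches): NNNZV.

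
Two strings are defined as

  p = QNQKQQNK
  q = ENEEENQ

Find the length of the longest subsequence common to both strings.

Let dp[i][j] be the LCS length of the first i characters of p and the first j characters of q. dp[i][j] = dp[i-1][j-1]+1 when the i-th and j-th characters match, else max(dp[i-1][j], dp[i][j-1]).
    ·  E  N  E  E  E  N  Q
 ·  0  0  0  0  0  0  0  0
 Q  0  0  0  0  0  0  0  1
 N  0  0  1  1  1  1  1  1
 Q  0  0  1  1  1  1  1  2
 K  0  0  1  1  1  1  1  2
 Q  0  0  1  1  1  1  1  2
 Q  0  0  1  1  1  1  1  2
 N  0  0  1  1  1  1  2  2
 K  0  0  1  1  1  1  2  2
dp[8][7] = 2. One LCS (by backtracking along matches): NQ.

2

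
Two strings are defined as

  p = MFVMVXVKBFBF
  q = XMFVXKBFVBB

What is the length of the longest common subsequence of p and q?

Match M [1,2], then F [2,3], then V [5,4], then X [6,5], then K [8,6], then B [9,7], then F [10,8], then B [11,11] — 8 characters in the same relative order in both. Since dp[12][11] = 8, nothing longer is possible.

8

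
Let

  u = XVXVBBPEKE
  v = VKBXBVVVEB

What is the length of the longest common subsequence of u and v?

4

Pick X [1,4] → V [2,7] → V [4,8] → B [6,10]; all 4 characters appear in both, in order, and the DP table's final entry dp[10][10] is also 4, so no common subsequence is longer.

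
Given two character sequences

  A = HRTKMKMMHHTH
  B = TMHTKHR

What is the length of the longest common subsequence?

5

Match T [3,1], M [8,2], H [10,3], T [11,4], H [12,6] — 5 characters in the same relative order in both. The LCS DP gives dp[12][7] = 5, so this is optimal.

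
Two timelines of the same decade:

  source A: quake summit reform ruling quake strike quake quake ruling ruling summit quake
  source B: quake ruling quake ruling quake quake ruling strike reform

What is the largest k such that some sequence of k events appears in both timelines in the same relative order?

6

Match quake (source A #1, source B #1), then ruling (source A #4, source B #2), then quake (source A #5, source B #3), then quake (source A #7, source B #5), then quake (source A #8, source B #6), then ruling (source A #9, source B #7) — 6 events in the same relative order in both. Since dp[12][9] = 6, nothing longer is possible.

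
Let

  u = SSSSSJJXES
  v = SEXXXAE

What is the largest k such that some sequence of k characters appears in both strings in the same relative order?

3

Pick S (u #1, v #1), X (u #8, v #5), E (u #9, v #7); all 3 characters appear in both, in order. dp[10][7] = 3 confirms this is the maximum.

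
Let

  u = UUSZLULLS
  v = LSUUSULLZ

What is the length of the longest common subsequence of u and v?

6

Let dp[i][j] be the LCS length of the first i characters of u and the first j characters of v. dp[i][j] = dp[i-1][j-1]+1 when the i-th and j-th characters match, else max(dp[i-1][j], dp[i][j-1]).
    ·  L  S  U  U  S  U  L  L  Z
 ·  0  0  0  0  0  0  0  0  0  0
 U  0  0  0  1  1  1  1  1  1  1
 U  0  0  0  1  2  2  2  2  2  2
 S  0  0  1  1  2  3  3  3  3  3
 Z  0  0  1  1  2  3  3  3  3  4
 L  0  1  1  1  2  3  3  4  4  4
 U  0  1  1  2  2  3  4  4  4  4
 L  0  1  1  2  2  3  4  5  5  5
 L  0  1  1  2  2  3  4  5  6  6
 S  0  1  2  2  2  3  4  5  6  6
dp[9][9] = 6. One LCS (by backtracking along matches): UUSULL.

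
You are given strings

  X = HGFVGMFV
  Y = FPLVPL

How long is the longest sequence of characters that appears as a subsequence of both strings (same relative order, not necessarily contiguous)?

2

Let dp[i][j] be the LCS length of the first i characters of X and the first j characters of Y. dp[i][j] = dp[i-1][j-1]+1 when the i-th and j-th characters match, else max(dp[i-1][j], dp[i][j-1]).
    ·  F  P  L  V  P  L
 ·  0  0  0  0  0  0  0
 H  0  0  0  0  0  0  0
 G  0  0  0  0  0  0  0
 F  0  1  1  1  1  1  1
 V  0  1  1  1  2  2  2
 G  0  1  1  1  2  2  2
 M  0  1  1  1  2  2  2
 F  0  1  1  1  2  2  2
 V  0  1  1  1  2  2  2
dp[8][6] = 2. One LCS (by backtracking along matches): FV.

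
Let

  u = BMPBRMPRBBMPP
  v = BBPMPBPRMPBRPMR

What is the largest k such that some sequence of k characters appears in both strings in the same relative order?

Taking B [1,2], then M [2,4], then P [3,5], then B [4,6], then R [5,8], then M [6,9], then P [7,10], then R [8,12], then M [11,14] gives a common subsequence of length 9, and the DP table's final entry dp[13][15] is also 9, so no common subsequence is longer.

9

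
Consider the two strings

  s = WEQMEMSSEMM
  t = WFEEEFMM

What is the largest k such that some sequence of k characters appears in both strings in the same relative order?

6

Taking W [1,1], E [2,3], E [5,4], E [9,5], M [10,7], M [11,8] gives a common subsequence of length 6. Since dp[11][8] = 6, nothing longer is possible.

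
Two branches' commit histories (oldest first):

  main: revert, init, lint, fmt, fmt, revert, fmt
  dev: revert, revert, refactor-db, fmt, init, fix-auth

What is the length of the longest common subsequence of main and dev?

One common subsequence of length 3: revert [1,1]; then revert [6,2]; then fmt [7,4]. Since dp[7][6] = 3, nothing longer is possible.

3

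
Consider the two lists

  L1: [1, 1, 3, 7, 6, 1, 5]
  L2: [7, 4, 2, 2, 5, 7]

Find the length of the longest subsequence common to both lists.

One common subsequence of length 2: 7 (L1 #4, L2 #1) → 5 (L1 #7, L2 #5). Since dp[7][6] = 2, nothing longer is possible.

2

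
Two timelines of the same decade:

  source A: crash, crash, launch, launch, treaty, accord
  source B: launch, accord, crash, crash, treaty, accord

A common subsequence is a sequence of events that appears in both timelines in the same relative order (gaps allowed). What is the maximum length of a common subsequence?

4

Taking crash at source A[1]=source B[3] → crash at source A[2]=source B[4] → treaty at source A[5]=source B[5] → accord at source A[6]=source B[6] gives a common subsequence of length 4. The LCS DP gives dp[6][6] = 4, so this is optimal.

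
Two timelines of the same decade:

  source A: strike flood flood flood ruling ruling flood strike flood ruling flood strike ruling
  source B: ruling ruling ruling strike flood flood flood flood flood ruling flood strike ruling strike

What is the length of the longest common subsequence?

10

One common subsequence of length 10: strike (source A #1, source B #4), flood (source A #2, source B #5), flood (source A #3, source B #6), flood (source A #4, source B #7), flood (source A #7, source B #8), flood (source A #9, source B #9), ruling (source A #10, source B #10), flood (source A #11, source B #11), strike (source A #12, source B #12), ruling (source A #13, source B #13). Since dp[13][14] = 10, nothing longer is possible.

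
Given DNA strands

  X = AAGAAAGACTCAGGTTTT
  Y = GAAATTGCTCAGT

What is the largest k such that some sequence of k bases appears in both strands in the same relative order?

11

Pick G at X[3]=Y[1], A at X[4]=Y[2], A at X[5]=Y[3], A at X[6]=Y[4], G at X[7]=Y[7], C at X[9]=Y[8], T at X[10]=Y[9], C at X[11]=Y[10], A at X[12]=Y[11], G at X[14]=Y[12], T at X[18]=Y[13]; all 11 bases appear in both, in order. dp[18][13] = 11 confirms this is the maximum.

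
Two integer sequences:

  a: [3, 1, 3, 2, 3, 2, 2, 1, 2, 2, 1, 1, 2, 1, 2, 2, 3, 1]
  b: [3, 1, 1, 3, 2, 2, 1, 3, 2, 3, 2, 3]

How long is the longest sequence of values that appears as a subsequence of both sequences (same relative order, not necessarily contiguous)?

Match 3 at a[1]=b[1], then 1 at a[2]=b[3], then 3 at a[5]=b[4], then 2 at a[6]=b[5], then 2 at a[7]=b[6], then 1 at a[8]=b[7], then 2 at a[9]=b[9], then 2 at a[16]=b[11], then 3 at a[17]=b[12] — 9 values in the same relative order in both, and the DP table's final entry dp[18][12] is also 9, so no common subsequence is longer.

9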